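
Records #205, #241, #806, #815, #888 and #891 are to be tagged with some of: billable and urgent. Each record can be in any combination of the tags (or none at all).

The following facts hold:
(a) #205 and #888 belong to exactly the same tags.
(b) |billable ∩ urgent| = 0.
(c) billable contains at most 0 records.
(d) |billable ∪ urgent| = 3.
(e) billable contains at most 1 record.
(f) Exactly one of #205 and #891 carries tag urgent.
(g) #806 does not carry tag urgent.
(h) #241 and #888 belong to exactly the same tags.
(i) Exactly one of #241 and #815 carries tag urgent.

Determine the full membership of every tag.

billable = {}; urgent = {#205, #241, #888}

From (g): #806 ∉ urgent.
(c): billable already has 0, so the rest are out.
Suppose #205 ∉ urgent: no assignment then satisfies all the clues, so #205 ∈ urgent.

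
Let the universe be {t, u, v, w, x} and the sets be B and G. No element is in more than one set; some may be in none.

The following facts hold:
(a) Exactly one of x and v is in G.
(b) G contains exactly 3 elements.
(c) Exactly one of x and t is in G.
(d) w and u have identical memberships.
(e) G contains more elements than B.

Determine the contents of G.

G = {u, w, x}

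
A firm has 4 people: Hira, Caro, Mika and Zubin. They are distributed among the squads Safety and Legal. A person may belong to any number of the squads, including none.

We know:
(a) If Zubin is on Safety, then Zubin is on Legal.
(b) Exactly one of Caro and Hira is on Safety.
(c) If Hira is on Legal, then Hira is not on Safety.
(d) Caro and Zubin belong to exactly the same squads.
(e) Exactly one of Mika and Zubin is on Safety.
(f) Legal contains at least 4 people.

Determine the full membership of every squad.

Safety = {Caro, Zubin}; Legal = {Caro, Hira, Mika, Zubin}

(f): only 4 candidates remain for Legal, so all are in.
(c): Hira ∉ Safety.
(b) (exactly one): Caro ∈ Safety.
(d): Zubin matches Caro: Zubin ∈ Safety.
(e) (exactly one): Mika ∉ Safety.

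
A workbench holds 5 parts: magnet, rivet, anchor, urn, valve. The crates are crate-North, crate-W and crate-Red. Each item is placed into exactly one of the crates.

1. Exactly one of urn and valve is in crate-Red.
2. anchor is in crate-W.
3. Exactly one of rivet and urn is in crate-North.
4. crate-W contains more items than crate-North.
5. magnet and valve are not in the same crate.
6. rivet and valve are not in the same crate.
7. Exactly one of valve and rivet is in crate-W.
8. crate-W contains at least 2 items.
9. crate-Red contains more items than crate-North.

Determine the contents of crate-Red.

crate-Red = {magnet, urn}

From (2): anchor ∈ crate-W.
Suppose magnet ∉ crate-Red: no assignment then satisfies all the clues, so magnet ∈ crate-Red.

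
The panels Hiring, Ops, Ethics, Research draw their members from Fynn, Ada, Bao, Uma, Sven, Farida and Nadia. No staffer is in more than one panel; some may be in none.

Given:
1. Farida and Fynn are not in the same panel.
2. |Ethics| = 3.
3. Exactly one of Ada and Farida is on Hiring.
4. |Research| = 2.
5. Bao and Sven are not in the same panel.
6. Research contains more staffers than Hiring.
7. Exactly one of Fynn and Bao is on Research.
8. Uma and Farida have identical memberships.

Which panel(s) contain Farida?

Farida: Ethics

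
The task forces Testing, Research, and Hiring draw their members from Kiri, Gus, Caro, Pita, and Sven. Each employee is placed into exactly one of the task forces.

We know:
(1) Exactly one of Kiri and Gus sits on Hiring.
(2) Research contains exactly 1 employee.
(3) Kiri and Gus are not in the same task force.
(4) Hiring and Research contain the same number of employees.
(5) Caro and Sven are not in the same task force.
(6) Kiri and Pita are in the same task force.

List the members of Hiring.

Hiring = {Gus}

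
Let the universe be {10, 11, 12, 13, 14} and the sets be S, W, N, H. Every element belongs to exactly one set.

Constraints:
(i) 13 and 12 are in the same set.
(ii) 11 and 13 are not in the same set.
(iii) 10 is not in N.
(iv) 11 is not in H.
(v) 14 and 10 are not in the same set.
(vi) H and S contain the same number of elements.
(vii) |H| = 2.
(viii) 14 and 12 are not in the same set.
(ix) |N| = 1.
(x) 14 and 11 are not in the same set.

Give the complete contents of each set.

From (iii): 10 ∉ N.
From (iv): 11 ∉ H.
Suppose 10 ∉ S: no assignment then satisfies all the clues, so 10 ∈ S.

S = {10, 11}; W = {}; N = {14}; H = {12, 13}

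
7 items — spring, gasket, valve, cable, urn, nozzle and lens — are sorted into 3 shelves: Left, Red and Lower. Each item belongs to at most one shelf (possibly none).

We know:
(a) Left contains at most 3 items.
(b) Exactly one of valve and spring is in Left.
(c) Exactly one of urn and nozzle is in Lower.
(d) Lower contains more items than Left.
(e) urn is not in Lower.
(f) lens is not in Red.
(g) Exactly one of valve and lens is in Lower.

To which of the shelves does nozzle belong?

nozzle: Lower

From (e): urn ∉ Lower.
From (f): lens ∉ Red.
(c) (exactly one): nozzle ∈ Lower.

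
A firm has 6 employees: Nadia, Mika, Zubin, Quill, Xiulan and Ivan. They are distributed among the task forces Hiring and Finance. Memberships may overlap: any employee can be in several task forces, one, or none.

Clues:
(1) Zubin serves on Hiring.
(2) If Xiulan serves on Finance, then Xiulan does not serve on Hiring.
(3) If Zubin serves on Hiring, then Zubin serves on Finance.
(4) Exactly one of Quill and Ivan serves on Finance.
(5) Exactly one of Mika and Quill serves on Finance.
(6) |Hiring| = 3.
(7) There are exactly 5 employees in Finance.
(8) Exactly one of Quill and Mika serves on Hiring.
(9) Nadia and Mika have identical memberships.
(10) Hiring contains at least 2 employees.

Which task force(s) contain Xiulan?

Xiulan: Finance

From (1): Zubin ∈ Hiring.
(3): Zubin ∈ Finance.
Suppose Xiulan ∈ Hiring: no assignment then satisfies all the clues, so Xiulan ∉ Hiring.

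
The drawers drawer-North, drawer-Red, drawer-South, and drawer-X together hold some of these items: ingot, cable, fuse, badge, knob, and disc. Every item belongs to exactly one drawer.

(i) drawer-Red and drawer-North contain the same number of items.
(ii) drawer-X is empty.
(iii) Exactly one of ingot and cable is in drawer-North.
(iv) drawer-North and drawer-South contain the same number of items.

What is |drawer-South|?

2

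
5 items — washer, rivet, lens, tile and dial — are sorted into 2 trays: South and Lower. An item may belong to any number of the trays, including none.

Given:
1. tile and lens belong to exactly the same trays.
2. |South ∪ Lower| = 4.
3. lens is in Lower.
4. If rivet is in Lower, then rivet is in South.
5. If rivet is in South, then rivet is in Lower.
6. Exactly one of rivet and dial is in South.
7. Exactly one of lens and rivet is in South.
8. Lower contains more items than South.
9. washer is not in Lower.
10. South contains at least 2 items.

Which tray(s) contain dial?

dial: none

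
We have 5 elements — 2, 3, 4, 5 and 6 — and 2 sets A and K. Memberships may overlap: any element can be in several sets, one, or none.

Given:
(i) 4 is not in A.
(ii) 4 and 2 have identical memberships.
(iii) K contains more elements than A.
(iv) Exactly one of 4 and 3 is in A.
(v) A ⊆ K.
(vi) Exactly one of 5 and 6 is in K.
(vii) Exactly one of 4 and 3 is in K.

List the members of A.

A = {3}

From (i): 4 ∉ A.
(ii): 2 matches 4: 2 ∉ A.
(iv) (exactly one): 3 ∈ A.
(v) with 3 ∈ A: 3 ∈ K.
(vii) (exactly one): 4 ∉ K.
(ii): 2 matches 4: 2 ∉ K.
Suppose 5 ∈ A: no assignment then satisfies all the clues, so 5 ∉ A.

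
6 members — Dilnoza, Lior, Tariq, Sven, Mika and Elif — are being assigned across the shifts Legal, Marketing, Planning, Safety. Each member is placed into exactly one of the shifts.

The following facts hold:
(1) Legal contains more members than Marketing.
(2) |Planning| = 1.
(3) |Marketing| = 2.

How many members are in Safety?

0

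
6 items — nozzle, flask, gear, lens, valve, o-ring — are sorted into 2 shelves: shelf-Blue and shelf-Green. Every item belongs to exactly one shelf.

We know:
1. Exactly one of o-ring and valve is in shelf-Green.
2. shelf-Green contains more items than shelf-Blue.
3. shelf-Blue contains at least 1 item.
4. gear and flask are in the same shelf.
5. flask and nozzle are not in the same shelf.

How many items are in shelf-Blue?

2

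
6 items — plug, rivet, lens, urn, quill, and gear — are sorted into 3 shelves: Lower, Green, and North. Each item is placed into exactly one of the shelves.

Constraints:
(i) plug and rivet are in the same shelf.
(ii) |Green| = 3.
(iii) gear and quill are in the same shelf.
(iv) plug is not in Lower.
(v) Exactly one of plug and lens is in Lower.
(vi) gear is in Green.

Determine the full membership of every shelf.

Lower = {lens}; Green = {gear, quill, urn}; North = {plug, rivet}

From (iv): plug ∉ Lower.
From (vi): gear ∈ Green.
(i): rivet matches plug: rivet ∉ Lower.
(iii): quill matches gear: quill ∉ Lower.
(iii): quill matches gear: quill ∈ Green.
(v) (exactly one): lens ∈ Lower.
Suppose plug ∈ Green: no assignment then satisfies all the clues, so plug ∉ Green.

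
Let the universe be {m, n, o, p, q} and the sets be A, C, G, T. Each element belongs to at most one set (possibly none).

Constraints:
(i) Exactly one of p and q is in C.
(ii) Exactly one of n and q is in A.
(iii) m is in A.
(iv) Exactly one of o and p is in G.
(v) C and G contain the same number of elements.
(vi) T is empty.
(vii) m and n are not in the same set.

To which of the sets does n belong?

n: none

From (iii): m ∈ A.
(vi): T already has 0, so the rest are out.
(vii): n ∉ A.
(ii) (exactly one): q ∈ A.
(i) (exactly one): p ∈ C.
(iv) (exactly one): o ∈ G.
Suppose n ∈ C: no assignment then satisfies all the clues, so n ∉ C.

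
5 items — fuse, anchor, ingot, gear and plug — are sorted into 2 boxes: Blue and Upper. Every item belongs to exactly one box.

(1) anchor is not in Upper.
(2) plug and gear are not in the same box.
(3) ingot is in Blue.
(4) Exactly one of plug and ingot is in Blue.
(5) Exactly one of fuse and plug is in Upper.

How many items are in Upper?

From (1): anchor ∉ Upper.
From (3): ingot ∈ Blue.
(4) (exactly one): plug ∉ Blue.
Only one box left: anchor ∈ Blue.
Only one box left: plug ∈ Upper.
(2): gear ∉ Upper.
(5) (exactly one): fuse ∉ Upper.
Only one box left: fuse ∈ Blue.
Only one box left: gear ∈ Blue.

1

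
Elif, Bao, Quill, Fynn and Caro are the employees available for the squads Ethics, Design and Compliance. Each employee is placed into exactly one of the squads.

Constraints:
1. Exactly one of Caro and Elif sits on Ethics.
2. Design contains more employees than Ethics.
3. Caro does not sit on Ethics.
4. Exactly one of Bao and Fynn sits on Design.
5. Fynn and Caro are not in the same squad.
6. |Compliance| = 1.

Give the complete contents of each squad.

Ethics = {Elif}; Design = {Bao, Caro, Quill}; Compliance = {Fynn}

From (3): Caro ∉ Ethics.
(1) (exactly one): Elif ∈ Ethics.
Suppose Bao ∈ Ethics: no assignment then satisfies all the clues, so Bao ∉ Ethics.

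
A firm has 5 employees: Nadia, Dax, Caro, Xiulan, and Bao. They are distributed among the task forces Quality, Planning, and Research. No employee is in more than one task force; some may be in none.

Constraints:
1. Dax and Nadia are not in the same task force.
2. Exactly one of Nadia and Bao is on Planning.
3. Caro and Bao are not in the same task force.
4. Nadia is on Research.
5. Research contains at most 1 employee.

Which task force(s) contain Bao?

From (4): Nadia ∈ Research.
(1): Dax ∉ Research.
(2) (exactly one): Bao ∈ Planning.
(3): Caro ∉ Planning.
(5): Research already has 1, so the rest are out.

Bao: Planning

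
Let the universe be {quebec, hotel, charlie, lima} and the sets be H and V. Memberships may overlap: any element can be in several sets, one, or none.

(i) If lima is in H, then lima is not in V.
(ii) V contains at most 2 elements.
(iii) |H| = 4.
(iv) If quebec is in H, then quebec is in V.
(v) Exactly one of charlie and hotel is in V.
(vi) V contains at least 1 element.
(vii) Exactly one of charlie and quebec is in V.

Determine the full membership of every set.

H = {charlie, hotel, lima, quebec}; V = {hotel, quebec}

(iii): only 4 candidates remain for H, so all are in.
(iv): quebec ∈ V.
(vii) (exactly one): charlie ∉ V.
(i): lima ∉ V.
(v) (exactly one): hotel ∈ V.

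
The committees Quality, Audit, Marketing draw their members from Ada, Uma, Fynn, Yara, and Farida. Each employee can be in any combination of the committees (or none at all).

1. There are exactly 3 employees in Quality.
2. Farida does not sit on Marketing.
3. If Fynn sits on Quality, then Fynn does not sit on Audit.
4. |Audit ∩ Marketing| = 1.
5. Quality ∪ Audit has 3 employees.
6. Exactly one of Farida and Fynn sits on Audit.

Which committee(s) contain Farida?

Farida: Audit, Quality

From (2): Farida ∉ Marketing.
Suppose Farida ∉ Quality: no assignment then satisfies all the clues, so Farida ∈ Quality.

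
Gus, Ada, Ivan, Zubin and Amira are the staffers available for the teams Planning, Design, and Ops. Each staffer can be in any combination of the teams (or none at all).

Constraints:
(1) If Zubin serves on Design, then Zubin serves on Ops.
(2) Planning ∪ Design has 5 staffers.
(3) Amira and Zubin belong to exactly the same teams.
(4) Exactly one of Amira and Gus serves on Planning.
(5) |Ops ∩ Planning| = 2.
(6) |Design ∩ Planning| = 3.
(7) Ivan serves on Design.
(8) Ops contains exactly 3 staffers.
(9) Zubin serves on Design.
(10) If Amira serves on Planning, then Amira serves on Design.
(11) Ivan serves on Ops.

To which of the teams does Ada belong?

Ada: Design, Planning

From (7): Ivan ∈ Design.
From (9): Zubin ∈ Design.
From (11): Ivan ∈ Ops.
(1): Zubin ∈ Ops.
(3): Amira matches Zubin: Amira ∈ Design.
(3): Amira matches Zubin: Amira ∈ Ops.
(8): Ops already has 3, so the rest are out.
Suppose Ada ∉ Planning: no assignment then satisfies all the clues, so Ada ∈ Planning.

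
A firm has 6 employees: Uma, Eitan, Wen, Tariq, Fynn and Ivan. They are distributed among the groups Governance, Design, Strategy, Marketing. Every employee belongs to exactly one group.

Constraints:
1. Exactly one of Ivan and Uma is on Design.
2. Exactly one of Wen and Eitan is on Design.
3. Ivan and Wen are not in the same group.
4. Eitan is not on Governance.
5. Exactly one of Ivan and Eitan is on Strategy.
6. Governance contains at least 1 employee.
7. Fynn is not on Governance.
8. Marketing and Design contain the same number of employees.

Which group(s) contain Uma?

Uma: Design

From (4): Eitan ∉ Governance.
From (7): Fynn ∉ Governance.
Suppose Uma ∈ Governance: no assignment then satisfies all the clues, so Uma ∉ Governance.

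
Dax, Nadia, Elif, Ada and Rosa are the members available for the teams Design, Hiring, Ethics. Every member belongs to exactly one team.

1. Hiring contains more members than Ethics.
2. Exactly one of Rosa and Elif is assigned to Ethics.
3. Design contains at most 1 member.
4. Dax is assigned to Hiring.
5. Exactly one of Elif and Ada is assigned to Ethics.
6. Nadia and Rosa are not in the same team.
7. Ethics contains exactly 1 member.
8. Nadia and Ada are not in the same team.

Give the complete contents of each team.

Design = {Nadia}; Hiring = {Ada, Dax, Rosa}; Ethics = {Elif}

From (4): Dax ∈ Hiring.
Suppose Nadia ∉ Design: no assignment then satisfies all the clues, so Nadia ∈ Design.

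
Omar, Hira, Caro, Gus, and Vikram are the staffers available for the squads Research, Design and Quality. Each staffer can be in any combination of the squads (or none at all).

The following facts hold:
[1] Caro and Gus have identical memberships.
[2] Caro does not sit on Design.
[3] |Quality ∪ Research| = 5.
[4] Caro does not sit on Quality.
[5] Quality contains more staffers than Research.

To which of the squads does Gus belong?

Gus: Research

From (2): Caro ∉ Design.
From (4): Caro ∉ Quality.
(1): Gus matches Caro: Gus ∉ Design.
(1): Gus matches Caro: Gus ∉ Quality.
Suppose Gus ∉ Research: no assignment then satisfies all the clues, so Gus ∈ Research.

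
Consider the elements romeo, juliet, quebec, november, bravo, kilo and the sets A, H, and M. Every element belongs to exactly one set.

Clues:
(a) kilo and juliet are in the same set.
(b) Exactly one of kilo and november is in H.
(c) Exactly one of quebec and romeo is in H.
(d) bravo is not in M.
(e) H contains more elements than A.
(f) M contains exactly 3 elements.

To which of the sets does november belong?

november: H

From (d): bravo ∉ M.
Suppose november ∈ A: no assignment then satisfies all the clues, so november ∉ A.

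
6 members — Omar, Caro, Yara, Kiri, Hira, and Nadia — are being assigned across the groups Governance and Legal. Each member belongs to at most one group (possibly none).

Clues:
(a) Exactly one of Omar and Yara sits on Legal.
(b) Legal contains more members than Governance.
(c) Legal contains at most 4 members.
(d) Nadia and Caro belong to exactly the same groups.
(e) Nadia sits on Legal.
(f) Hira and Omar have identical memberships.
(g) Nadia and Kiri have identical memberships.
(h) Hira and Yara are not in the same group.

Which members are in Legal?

Legal = {Caro, Kiri, Nadia, Yara}

From (e): Nadia ∈ Legal.
(d): Caro matches Nadia: Caro ∉ Governance.
(d): Caro matches Nadia: Caro ∈ Legal.
(g): Kiri matches Nadia: Kiri ∉ Governance.
(g): Kiri matches Nadia: Kiri ∈ Legal.
Suppose Omar ∈ Legal: no assignment then satisfies all the clues, so Omar ∉ Legal.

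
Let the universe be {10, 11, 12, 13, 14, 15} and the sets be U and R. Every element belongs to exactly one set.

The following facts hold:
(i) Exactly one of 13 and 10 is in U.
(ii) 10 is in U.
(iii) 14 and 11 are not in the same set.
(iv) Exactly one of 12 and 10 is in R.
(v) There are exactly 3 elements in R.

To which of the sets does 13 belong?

From (ii): 10 ∈ U.
(i) (exactly one): 13 ∉ U.
(iv) (exactly one): 12 ∈ R.
Only one set left: 13 ∈ R.

13: R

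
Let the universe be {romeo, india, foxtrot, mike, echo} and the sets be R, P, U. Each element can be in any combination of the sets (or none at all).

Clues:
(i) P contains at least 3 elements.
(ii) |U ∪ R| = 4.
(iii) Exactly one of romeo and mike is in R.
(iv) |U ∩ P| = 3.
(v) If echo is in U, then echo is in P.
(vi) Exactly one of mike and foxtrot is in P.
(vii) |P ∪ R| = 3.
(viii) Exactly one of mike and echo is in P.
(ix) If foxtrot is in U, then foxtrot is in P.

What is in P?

P = {echo, foxtrot, romeo}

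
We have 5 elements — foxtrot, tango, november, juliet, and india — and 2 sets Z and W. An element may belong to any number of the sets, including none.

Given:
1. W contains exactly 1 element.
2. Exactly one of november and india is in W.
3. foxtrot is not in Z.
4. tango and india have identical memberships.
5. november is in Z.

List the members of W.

W = {november}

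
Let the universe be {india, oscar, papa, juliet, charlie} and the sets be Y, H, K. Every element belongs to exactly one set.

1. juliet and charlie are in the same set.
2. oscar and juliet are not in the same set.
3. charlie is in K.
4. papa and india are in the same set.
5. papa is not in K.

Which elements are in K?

K = {charlie, juliet}

From (3): charlie ∈ K.
From (5): papa ∉ K.
(1): juliet matches charlie: juliet ∉ Y.
(1): juliet matches charlie: juliet ∉ H.
(1): juliet matches charlie: juliet ∈ K.
(2): oscar ∉ K.
(4): india matches papa: india ∉ K.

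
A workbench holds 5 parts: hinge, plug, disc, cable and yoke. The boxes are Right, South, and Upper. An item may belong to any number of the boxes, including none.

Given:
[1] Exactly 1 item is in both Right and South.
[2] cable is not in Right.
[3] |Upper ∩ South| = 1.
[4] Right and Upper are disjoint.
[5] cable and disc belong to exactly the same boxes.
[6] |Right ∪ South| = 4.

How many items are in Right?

1

From (2): cable ∉ Right.
(5): disc matches cable: disc ∉ Right.
Suppose disc ∉ South: no assignment then satisfies all the clues, so disc ∈ South.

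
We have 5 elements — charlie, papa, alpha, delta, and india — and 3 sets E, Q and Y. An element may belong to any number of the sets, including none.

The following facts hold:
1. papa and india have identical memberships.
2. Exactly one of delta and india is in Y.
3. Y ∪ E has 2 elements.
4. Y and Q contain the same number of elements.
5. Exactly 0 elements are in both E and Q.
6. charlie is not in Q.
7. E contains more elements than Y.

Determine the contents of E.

E = {charlie, delta}

From (6): charlie ∉ Q.
Suppose charlie ∉ E: no assignment then satisfies all the clues, so charlie ∈ E.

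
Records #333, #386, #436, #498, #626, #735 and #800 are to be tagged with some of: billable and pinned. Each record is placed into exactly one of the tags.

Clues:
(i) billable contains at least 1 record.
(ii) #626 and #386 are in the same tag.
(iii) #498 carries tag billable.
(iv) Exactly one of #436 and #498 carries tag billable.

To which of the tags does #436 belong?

#436: pinned

From (iii): #498 ∈ billable.
(iv) (exactly one): #436 ∉ billable.
Only one tag left: #436 ∈ pinned.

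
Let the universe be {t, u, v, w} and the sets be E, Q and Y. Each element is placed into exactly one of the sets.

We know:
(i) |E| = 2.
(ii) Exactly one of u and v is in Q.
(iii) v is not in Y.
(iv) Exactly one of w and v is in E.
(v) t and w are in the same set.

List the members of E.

E = {t, w}

From (iii): v ∉ Y.
Suppose t ∉ E: no assignment then satisfies all the clues, so t ∈ E.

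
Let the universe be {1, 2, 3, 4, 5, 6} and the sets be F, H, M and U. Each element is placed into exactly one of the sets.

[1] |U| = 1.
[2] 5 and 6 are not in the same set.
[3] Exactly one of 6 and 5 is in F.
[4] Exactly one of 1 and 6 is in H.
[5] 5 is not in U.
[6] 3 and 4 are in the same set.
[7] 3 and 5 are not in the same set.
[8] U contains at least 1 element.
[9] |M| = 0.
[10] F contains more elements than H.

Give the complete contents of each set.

F = {3, 4, 6}; H = {1, 5}; M = {}; U = {2}

From (5): 5 ∉ U.
(9): M already has 0, so the rest are out.
Suppose 1 ∈ F: no assignment then satisfies all the clues, so 1 ∉ F.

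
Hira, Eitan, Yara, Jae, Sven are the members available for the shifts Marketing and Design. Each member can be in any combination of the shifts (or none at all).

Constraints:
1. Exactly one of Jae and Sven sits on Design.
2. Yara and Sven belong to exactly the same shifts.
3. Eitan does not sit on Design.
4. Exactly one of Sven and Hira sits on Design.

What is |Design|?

2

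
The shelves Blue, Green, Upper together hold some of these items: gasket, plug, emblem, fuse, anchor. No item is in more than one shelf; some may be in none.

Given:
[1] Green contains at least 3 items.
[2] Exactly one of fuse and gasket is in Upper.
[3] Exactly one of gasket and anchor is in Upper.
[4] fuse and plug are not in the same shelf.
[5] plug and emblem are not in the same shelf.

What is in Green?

Green = {anchor, emblem, fuse}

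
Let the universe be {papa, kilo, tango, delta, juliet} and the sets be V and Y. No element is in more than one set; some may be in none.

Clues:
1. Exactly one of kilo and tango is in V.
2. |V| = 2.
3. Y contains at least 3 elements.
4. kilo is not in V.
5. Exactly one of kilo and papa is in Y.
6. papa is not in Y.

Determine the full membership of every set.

From (4): kilo ∉ V.
From (6): papa ∉ Y.
(1) (exactly one): tango ∈ V.
(3): only 3 candidates remain for Y, so all are in.
(2): only 2 candidates remain for V, so all are in.

V = {papa, tango}; Y = {delta, juliet, kilo}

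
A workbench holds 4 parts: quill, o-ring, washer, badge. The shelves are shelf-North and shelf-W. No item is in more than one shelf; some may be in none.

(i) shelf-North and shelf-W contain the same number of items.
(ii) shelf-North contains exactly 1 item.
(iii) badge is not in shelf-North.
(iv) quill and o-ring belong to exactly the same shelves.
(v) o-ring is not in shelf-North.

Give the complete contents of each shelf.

From (iii): badge ∉ shelf-North.
From (v): o-ring ∉ shelf-North.
(iv): quill matches o-ring: quill ∉ shelf-North.
(ii): only 1 candidates remain for shelf-North, so all are in.
Suppose quill ∈ shelf-W: no assignment then satisfies all the clues, so quill ∉ shelf-W.

shelf-North = {washer}; shelf-W = {badge}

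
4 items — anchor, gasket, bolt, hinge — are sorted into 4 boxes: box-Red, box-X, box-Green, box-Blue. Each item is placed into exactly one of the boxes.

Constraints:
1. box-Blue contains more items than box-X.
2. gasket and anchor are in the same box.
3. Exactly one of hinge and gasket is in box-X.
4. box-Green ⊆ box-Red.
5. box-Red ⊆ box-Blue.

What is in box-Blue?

box-Blue = {anchor, bolt, gasket}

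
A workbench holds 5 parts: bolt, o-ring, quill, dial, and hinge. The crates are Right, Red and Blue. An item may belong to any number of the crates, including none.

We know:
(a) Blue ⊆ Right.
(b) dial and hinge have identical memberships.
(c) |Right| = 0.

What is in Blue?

(c): Right already has 0, so the rest are out.
(a) contrapositive: bolt ∉ Blue.
(a) contrapositive: o-ring ∉ Blue.
(a) contrapositive: quill ∉ Blue.
(a) contrapositive: dial ∉ Blue.
(a) contrapositive: hinge ∉ Blue.

Blue = {}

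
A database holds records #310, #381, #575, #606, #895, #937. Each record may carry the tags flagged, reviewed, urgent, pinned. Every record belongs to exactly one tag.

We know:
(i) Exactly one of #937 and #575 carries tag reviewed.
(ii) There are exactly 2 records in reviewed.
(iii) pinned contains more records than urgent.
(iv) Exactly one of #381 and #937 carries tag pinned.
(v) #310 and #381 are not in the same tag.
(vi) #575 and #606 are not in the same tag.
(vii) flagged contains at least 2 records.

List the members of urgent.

urgent = {}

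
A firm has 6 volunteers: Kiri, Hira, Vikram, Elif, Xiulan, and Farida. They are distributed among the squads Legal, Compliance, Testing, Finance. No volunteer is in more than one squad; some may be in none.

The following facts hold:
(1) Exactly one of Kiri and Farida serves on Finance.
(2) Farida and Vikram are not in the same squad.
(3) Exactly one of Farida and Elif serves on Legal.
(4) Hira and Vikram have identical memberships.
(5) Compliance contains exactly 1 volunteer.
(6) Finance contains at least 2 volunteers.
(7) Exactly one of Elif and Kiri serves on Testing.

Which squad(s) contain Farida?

Farida: Legal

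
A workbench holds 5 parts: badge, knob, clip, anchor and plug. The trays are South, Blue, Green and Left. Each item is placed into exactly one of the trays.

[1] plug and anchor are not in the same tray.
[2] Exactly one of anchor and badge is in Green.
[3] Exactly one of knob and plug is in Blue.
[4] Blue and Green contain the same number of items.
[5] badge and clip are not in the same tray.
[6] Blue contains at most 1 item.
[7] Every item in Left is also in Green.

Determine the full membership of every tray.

South = {anchor, clip, knob}; Blue = {plug}; Green = {badge}; Left = {}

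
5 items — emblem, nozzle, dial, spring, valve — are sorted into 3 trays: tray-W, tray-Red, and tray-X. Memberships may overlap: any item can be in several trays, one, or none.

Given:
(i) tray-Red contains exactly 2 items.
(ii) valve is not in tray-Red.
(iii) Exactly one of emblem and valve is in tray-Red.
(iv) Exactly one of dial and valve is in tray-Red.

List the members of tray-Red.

tray-Red = {dial, emblem}

From (ii): valve ∉ tray-Red.
(iii) (exactly one): emblem ∈ tray-Red.
(iv) (exactly one): dial ∈ tray-Red.
(i): tray-Red already has 2, so the rest are out.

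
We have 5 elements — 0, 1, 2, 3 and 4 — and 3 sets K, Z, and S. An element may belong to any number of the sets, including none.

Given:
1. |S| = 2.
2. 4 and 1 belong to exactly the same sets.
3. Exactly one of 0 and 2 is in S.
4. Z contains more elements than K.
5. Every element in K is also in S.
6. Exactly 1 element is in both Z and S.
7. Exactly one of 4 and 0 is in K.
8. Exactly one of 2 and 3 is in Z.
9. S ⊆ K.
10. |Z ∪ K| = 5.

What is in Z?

Z = {0, 1, 2, 4}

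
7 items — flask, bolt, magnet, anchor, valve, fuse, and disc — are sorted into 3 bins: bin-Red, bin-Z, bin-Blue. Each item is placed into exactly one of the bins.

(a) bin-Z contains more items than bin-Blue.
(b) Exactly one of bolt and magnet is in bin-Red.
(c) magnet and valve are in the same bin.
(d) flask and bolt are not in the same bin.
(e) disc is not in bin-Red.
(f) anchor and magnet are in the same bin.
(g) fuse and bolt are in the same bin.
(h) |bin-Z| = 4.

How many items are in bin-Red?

2

From (e): disc ∉ bin-Red.
Suppose flask ∈ bin-Red: no assignment then satisfies all the clues, so flask ∉ bin-Red.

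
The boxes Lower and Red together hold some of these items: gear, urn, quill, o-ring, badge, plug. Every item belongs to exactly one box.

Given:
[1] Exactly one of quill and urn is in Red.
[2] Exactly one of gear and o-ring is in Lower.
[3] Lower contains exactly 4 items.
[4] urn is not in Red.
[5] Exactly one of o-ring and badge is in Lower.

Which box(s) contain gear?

gear: Lower

From (4): urn ∉ Red.
(1) (exactly one): quill ∈ Red.
Only one box left: urn ∈ Lower.
Suppose gear ∉ Lower: no assignment then satisfies all the clues, so gear ∈ Lower.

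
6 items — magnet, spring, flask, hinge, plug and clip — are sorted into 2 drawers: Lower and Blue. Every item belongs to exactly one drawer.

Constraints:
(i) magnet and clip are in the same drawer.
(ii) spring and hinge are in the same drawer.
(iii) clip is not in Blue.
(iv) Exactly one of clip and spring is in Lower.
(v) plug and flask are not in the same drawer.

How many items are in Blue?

3

From (iii): clip ∉ Blue.
(i): magnet matches clip: magnet ∉ Blue.
Only one drawer left: magnet ∈ Lower.
Only one drawer left: clip ∈ Lower.
(iv) (exactly one): spring ∉ Lower.
Only one drawer left: spring ∈ Blue.
(ii): hinge matches spring: hinge ∉ Lower.
(ii): hinge matches spring: hinge ∈ Blue.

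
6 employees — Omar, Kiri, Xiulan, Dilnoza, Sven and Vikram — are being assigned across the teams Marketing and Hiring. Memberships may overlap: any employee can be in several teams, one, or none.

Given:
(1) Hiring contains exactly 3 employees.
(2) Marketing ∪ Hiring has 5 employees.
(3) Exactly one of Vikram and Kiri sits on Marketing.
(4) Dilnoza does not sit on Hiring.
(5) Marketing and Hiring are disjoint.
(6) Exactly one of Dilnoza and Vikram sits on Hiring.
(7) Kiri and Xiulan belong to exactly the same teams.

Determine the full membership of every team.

From (4): Dilnoza ∉ Hiring.
(6) (exactly one): Vikram ∈ Hiring.
(5) (disjoint): Vikram ∉ Marketing.
(3) (exactly one): Kiri ∈ Marketing.
(5) (disjoint): Kiri ∉ Hiring.
(7): Xiulan matches Kiri: Xiulan ∈ Marketing.
(7): Xiulan matches Kiri: Xiulan ∉ Hiring.
(1): only 3 candidates remain for Hiring, so all are in.
(5) (disjoint): Omar ∉ Marketing.
(5) (disjoint): Sven ∉ Marketing.
Suppose Dilnoza ∈ Marketing: no assignment then satisfies all the clues, so Dilnoza ∉ Marketing.

Marketing = {Kiri, Xiulan}; Hiring = {Omar, Sven, Vikram}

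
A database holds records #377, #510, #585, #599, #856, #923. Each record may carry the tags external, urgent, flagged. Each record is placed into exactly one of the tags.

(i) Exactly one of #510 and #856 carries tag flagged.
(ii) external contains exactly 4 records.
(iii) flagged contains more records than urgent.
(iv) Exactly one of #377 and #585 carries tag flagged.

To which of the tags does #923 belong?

#923: external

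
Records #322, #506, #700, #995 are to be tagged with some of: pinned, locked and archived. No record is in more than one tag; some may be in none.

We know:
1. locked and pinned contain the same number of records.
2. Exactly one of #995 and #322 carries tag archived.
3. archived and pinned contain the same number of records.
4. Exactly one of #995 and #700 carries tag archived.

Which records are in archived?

archived = {#995}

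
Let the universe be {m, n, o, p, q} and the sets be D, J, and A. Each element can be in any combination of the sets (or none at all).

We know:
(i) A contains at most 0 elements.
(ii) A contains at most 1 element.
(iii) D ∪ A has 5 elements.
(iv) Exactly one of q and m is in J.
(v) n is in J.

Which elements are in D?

D = {m, n, o, p, q}

From (v): n ∈ J.
(i): A already has 0, so the rest are out.
Suppose m ∉ D: no assignment then satisfies all the clues, so m ∈ D.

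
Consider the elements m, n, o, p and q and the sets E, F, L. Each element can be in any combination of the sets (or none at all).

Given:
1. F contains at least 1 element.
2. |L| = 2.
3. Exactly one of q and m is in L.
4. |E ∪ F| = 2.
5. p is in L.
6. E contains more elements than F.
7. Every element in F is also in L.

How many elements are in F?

1

From (5): p ∈ L.
Suppose n ∈ F: no assignment then satisfies all the clues, so n ∉ F.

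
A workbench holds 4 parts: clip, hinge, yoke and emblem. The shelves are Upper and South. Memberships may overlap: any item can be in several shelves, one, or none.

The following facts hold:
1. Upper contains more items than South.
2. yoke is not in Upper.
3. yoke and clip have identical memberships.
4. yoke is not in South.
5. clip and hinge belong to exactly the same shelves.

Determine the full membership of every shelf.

Upper = {emblem}; South = {}

From (2): yoke ∉ Upper.
From (4): yoke ∉ South.
(3): clip matches yoke: clip ∉ Upper.
(3): clip matches yoke: clip ∉ South.
(5): hinge matches clip: hinge ∉ Upper.
(5): hinge matches clip: hinge ∉ South.
Suppose emblem ∉ Upper: no assignment then satisfies all the clues, so emblem ∈ Upper.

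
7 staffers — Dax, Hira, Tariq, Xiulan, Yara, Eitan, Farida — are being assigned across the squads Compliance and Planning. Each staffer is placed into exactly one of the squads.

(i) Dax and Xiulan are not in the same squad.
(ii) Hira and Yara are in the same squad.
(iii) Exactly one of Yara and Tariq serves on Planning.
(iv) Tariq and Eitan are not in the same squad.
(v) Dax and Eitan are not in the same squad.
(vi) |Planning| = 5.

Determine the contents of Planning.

Planning = {Eitan, Farida, Hira, Xiulan, Yara}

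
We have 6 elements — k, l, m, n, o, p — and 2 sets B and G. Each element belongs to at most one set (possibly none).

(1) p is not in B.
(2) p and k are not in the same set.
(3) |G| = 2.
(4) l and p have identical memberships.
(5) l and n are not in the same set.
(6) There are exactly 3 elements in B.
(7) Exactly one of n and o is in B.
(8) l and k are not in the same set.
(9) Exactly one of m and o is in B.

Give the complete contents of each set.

B = {k, m, n}; G = {l, p}

From (1): p ∉ B.
(4): l matches p: l ∉ B.
Suppose k ∉ B: no assignment then satisfies all the clues, so k ∈ B.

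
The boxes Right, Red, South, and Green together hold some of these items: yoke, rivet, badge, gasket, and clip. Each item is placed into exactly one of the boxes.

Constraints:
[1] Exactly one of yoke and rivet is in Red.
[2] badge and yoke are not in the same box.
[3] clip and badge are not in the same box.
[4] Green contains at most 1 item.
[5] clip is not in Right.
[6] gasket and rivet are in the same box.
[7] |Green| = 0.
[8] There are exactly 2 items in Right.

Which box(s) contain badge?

badge: South

From (5): clip ∉ Right.
(7): Green already has 0, so the rest are out.
Suppose badge ∈ Right: no assignment then satisfies all the clues, so badge ∉ Right.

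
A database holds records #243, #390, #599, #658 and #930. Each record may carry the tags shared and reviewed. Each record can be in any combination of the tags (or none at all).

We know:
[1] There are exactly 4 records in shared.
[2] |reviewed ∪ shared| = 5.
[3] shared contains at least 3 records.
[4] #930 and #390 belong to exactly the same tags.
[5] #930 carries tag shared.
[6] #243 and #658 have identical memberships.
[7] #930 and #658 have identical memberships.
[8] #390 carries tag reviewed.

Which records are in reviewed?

reviewed = {#243, #390, #599, #658, #930}

From (5): #930 ∈ shared.
From (8): #390 ∈ reviewed.
(4): #390 matches #930: #390 ∈ shared.
(4): #930 matches #390: #930 ∈ reviewed.
(7): #658 matches #930: #658 ∈ shared.
(7): #658 matches #930: #658 ∈ reviewed.
(6): #243 matches #658: #243 ∈ shared.
(6): #243 matches #658: #243 ∈ reviewed.
(1): shared already has 4, so the rest are out.
Suppose #599 ∉ reviewed: no assignment then satisfies all the clues, so #599 ∈ reviewed.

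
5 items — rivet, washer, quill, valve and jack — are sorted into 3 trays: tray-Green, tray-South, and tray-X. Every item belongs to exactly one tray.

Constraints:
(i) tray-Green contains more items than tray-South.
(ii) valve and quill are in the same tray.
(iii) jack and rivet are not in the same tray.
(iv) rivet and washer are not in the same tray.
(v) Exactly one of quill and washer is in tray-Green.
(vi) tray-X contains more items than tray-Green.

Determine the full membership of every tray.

tray-Green = {jack, washer}; tray-South = {}; tray-X = {quill, rivet, valve}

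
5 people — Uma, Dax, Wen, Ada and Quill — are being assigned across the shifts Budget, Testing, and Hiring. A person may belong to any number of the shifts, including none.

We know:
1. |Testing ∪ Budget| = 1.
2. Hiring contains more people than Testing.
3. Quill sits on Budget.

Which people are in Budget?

Budget = {Quill}

From (3): Quill ∈ Budget.
Suppose Uma ∈ Budget: no assignment then satisfies all the clues, so Uma ∉ Budget.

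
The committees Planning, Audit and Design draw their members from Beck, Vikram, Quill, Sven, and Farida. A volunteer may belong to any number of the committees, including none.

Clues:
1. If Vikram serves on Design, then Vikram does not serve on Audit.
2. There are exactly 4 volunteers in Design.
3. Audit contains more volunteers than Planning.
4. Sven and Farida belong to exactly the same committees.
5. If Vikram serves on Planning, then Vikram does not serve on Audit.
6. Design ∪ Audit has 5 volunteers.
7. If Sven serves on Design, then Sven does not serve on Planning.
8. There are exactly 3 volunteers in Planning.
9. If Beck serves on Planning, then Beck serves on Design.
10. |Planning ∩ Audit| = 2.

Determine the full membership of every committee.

Planning = {Beck, Quill, Vikram}; Audit = {Beck, Farida, Quill, Sven}; Design = {Beck, Farida, Sven, Vikram}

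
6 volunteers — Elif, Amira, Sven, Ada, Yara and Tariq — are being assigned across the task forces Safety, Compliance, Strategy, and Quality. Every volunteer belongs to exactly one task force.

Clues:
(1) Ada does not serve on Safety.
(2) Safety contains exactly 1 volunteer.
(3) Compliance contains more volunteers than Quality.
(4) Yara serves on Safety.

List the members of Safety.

Safety = {Yara}

From (1): Ada ∉ Safety.
From (4): Yara ∈ Safety.
(2): Safety already has 1, so the rest are out.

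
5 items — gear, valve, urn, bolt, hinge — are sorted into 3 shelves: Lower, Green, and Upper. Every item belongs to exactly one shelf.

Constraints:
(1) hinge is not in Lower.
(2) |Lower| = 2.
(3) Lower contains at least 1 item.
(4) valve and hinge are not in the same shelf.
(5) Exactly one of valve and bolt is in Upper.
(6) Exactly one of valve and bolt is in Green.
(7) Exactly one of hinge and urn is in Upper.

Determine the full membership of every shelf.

Lower = {gear, urn}; Green = {valve}; Upper = {bolt, hinge}

From (1): hinge ∉ Lower.
Suppose gear ∉ Lower: no assignment then satisfies all the clues, so gear ∈ Lower.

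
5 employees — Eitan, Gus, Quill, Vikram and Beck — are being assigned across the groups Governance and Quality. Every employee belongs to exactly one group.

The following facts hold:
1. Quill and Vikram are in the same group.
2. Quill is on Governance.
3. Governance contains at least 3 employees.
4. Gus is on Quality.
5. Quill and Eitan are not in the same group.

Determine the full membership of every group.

From (2): Quill ∈ Governance.
From (4): Gus ∈ Quality.
(1): Vikram matches Quill: Vikram ∈ Governance.
(5): Eitan ∉ Governance.
Only one group left: Eitan ∈ Quality.
(3): only 3 candidates remain for Governance, so all are in.

Governance = {Beck, Quill, Vikram}; Quality = {Eitan, Gus}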